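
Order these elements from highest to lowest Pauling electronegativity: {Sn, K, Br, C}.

C is in period 2, group 14; K is in period 4, group 1; Br is in period 4, group 17; Sn is in period 5, group 14.
Electronegativity increases across a period and decreases down a group, tracking effective nuclear charge and atomic size.
Neither a single period nor a single group — weigh both effects.
Sn > K: period and group pull opposite ways; the across-period shift dominates (1.96 vs 0.82).
C > Sn: they share group 14; the group trend gives C the larger value.
Br > C: period and group pull opposite ways; the across-period shift dominates (2.96 vs 2.55).
For reference (Pauling): C 2.55, K 0.82, Br 2.96, Sn 1.96.
So from highest to lowest: Br > C > Sn > K.

Br > C > Sn > K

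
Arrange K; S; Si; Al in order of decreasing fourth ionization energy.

The fourth ionization energy removes an electron from the +3 ion. For each element: K³⁺ is already 2 electrons into the core; S³⁺ still has 3 valence electrons; Si³⁺ still has 1 valence electron; Al³⁺ is the bare [Ne] core.
Core electrons are held far more tightly than valence electrons, so K and Al top the IE_4 order.
Valence configurations: S³⁺ [Ne]3s²3p¹, Si³⁺ [Ne]3s¹.
Tabulated IE_4 (kJ/mol): K 5877, S 4556, Si 4356, Al 11577.
So the fourth ionization energies run Si < S < K < Al.

Al > K > S > Si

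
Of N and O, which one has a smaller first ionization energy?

N is in period 2, group 15; O is in period 2, group 16.
Removing the outermost electron gets harder across a period and easier down a group.
All lie in period 2; the across-period trend (first ionization energy increases left to right) applies, with the exception below.
Note the exception: N has a higher first ionization energy than O, contrary to the simple trend — pairing an electron in O's 2p⁴ costs repulsion energy, so O ionizes more easily than half-filled N (2p³).
Approximate values (kJ/mol): N 1402, O 1314.
So O has the smaller first ionization energy (O < N).

O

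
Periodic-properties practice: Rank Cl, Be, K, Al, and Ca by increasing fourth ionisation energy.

After 3 electrons have been removed, what remains? Cl³⁺ still has 4 valence electrons; Be³⁺ is already 1 electron into the core; K³⁺ is already 2 electrons into the core; Al³⁺ is the bare [Ne] core; Ca³⁺ is already 1 electron into the core.
Breaking into a closed-shell core is much more expensive than removing a leftover valence electron — K, Ca, Al and Be have the largest IE_4 here.
Tabulated IE_4 (kJ/mol): Cl 5159, Be 21007, K 5877, Al 11577, Ca 6491.
Putting it together, IE_4: Cl < K < Ca < Al < Be.

Cl < K < Ca < Al < Be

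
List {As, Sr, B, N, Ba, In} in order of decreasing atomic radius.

Ba, Sr, In, As, B, N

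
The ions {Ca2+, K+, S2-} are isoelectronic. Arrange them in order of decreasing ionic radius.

All of these have 18 electrons, so size is governed by nuclear charge alone: the more protons, the stronger the pull on the same electron cloud, and the smaller the ion.
Nuclear charges: Ca2+ (Z=20), K+ (Z=19), S2- (Z=16).
Largest to smallest: S2- > K+ > Ca2+.

S2- > K+ > Ca2+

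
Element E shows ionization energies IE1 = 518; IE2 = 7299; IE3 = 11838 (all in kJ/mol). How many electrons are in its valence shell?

1

Look for the largest jump between consecutive ionization energies: IE2/IE1 ≈ 14.1, far larger than any earlier ratio.
That jump marks the point where a core electron is being removed. So the atom has 1 valence electron.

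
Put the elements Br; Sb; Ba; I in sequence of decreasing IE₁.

Br > I > Sb > Ba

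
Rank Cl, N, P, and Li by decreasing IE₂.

The second ionization energy removes an electron from the +1 ion. For each element: Cl⁺ still has 6 valence electrons; N⁺ still has 4 valence electrons; P⁺ still has 4 valence electrons; Li⁺ is the bare [He] core.
Core electrons are held far more tightly than valence electrons, so Li tops the IE_2 order.
Valence configurations: Cl⁺ [Ne]3s²3p⁴, N⁺ [He]2s²2p², P⁺ [Ne]3s²3p².
Tabulated IE_2 (kJ/mol): Cl 2298, N 2856, P 1907, Li 7298.
So the second ionization energies run P < Cl < N < Li.

Li > N > Cl > P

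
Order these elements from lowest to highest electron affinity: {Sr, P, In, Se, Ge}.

Sr, In, P, Ge, Se

P is in period 3, group 15; Ge is in period 4, group 14; Se is in period 4, group 16; Sr is in period 5, group 2; In is in period 5, group 13.
Adding an electron releases more energy for atoms nearer the top right (short of the noble gases).
Neither a single period nor a single group — weigh both effects.
In > Sr: both are in period 5; the period trend gives In the larger value.
P > In: both effects reinforce here, so P is clearly the higher of the two.
Ge > P: this pair runs against the simple trend — see the exception note.
Se > Ge: both are in period 4; the period trend gives Se the larger value.
Note the exception: Ge has a higher electron affinity than P, contrary to the simple trend — adding an electron to P's half-filled np³ subshell costs electron-pairing energy.
For reference (kJ/mol): P 72, Ge 119, Se 195, Sr 5, In 29.
So from lowest to highest: Sr < In < P < Ge < Se.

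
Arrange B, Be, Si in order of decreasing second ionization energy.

B, Be, Si

After 1 electron has been removed, what remains? B⁺ still has 2 valence electrons; Be⁺ still has 1 valence electron; Si⁺ still has 3 valence electrons.
All are still removing valence electrons, so compare the +1 ions as you would atoms: IE_2 generally rises across a period (higher Z_eff) and falls down a group (larger shell), subject to the usual subshell exceptions.
Valence configurations: B⁺ [He]2s², Be⁺ [He]2s¹, Si⁺ [Ne]3s²3p¹.
Approximate IE_2 values (kJ/mol): B 2427, Be 1757, Si 1577.
Overall IE_2 order: Si < Be < B.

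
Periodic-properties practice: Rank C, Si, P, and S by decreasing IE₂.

C > S > P > Si

The second ionization energy removes an electron from the +1 ion. For each element: C⁺ still has 3 valence electrons; Si⁺ still has 3 valence electrons; P⁺ still has 4 valence electrons; S⁺ still has 5 valence electrons.
All are still removing valence electrons, so compare the +1 ions as you would atoms: IE_2 generally rises across a period (higher Z_eff) and falls down a group (larger shell), subject to the usual subshell exceptions.
Valence configurations: C⁺ [He]2s²2p¹, Si⁺ [Ne]3s²3p¹, P⁺ [Ne]3s²3p², S⁺ [Ne]3s²3p³.
Tabulated IE_2 (kJ/mol): C 2353, Si 1577, P 1907, S 2252.
Hence IE_2: Si < P < S < C.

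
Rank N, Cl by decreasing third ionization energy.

N, Cl

IE_3 is the cost of taking one more electron from the +2 cation: N²⁺ still has 3 valence electrons; Cl²⁺ still has 5 valence electrons.
All are still removing valence electrons, so compare the +2 ions as you would atoms: IE_3 generally rises across a period (higher Z_eff) and falls down a group (larger shell), subject to the usual subshell exceptions.
Valence configurations: N²⁺ [He]2s²2p¹, Cl²⁺ [Ne]3s²3p³.
The numbers (kJ/mol): N 4578, Cl 3822.
Hence IE_3: Cl < N.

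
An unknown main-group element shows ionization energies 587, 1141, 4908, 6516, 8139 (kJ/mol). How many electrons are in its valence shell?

2

Look for the largest jump between consecutive ionization energies: IE3/IE2 ≈ 4.3, far larger than any earlier ratio.
That jump marks the point where a core electron is being removed. So the atom has 2 valence electrons.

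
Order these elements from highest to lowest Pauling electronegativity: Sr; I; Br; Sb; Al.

Al is in period 3, group 13; Br is in period 4, group 17; Sr is in period 5, group 2; Sb is in period 5, group 15; I is in period 5, group 17.
Electronegativity increases across a period and decreases down a group, tracking effective nuclear charge and atomic size.
Here both period and group differ, so the two effects have to be weighed against each other.
Al > Sr: both effects reinforce here, so Al is clearly the higher of the two.
Sb > Al: period and group pull opposite ways; the across-period shift dominates (2.05 vs 1.61).
I > Sb: both are in period 5; the period trend gives I the larger value.
Br > I: they share group 17; the group trend gives Br the larger value.
For reference (Pauling): Al 1.61, Br 2.96, Sr 0.95, Sb 2.05, I 2.66.
So from highest to lowest: Br > I > Sb > Al > Sr.

Br > I > Sb > Al > Sr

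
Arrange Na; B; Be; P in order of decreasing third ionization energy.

Be > Na > B > P

After 2 electrons have been removed, what remains? Na²⁺ is already 1 electron into the core; B²⁺ still has 1 valence electron; Be²⁺ is the bare [He] core; P²⁺ still has 3 valence electrons.
Breaking into a closed-shell core is much more expensive than removing a leftover valence electron — Na and Be have the largest IE_3 here.
Valence configurations: B²⁺ [He]2s¹, P²⁺ [Ne]3s²3p¹.
The numbers (kJ/mol): Na 6910, B 3660, Be 14849, P 2914.
Putting it together, IE_3: P < B < Na < Be.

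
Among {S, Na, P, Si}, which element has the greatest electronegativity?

S

Na is in period 3, group 1; Si is in period 3, group 14; P is in period 3, group 15; S is in period 3, group 16.
EN rises left→right (higher Z_eff, smaller atoms) and falls top→bottom (larger, more shielded atoms).
All lie in period 3, so electronegativity increases left to right.
The greatest electronegativity among these belongs to S.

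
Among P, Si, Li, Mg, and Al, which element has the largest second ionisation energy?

Li

Consider each +1 ion: P⁺ still has 4 valence electrons; Si⁺ still has 3 valence electrons; Li⁺ is the bare [He] core; Mg⁺ still has 1 valence electron; Al⁺ still has 2 valence electrons.
Core electrons are held far more tightly than valence electrons, so Li tops the IE_2 order.
Valence configurations: P⁺ [Ne]3s²3p², Si⁺ [Ne]3s²3p¹, Mg⁺ [Ne]3s¹, Al⁺ [Ne]3s².
Si⁺ loses a lone 3p electron whereas Al⁺ must break into a filled 3s² pair, so IE_2(Al) > IE_2(Si) even though Si has the higher nuclear charge.
The numbers (kJ/mol): P 1907, Si 1577, Li 7298, Mg 1451, Al 1817.
Hence IE_2: Mg < Si < Al < P < Li.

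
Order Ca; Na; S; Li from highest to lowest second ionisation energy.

The second ionization energy removes an electron from the +1 ion. For each element: Ca⁺ still has 1 valence electron; Na⁺ is the bare [Ne] core; S⁺ still has 5 valence electrons; Li⁺ is the bare [He] core.
Pulling an electron out of a noble-gas core costs far more than removing a remaining valence electron, so Na and Li sit at the high end of IE_2.
Valence configurations: Ca⁺ [Ar]4s¹, S⁺ [Ne]3s²3p³.
Approximate IE_2 values (kJ/mol): Ca 1145, Na 4562, S 2252, Li 7298.
Hence IE_2: Ca < S < Na < Li.

Li > Na > S > Ca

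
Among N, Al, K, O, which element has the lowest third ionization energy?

Al

The third ionization energy removes an electron from the +2 ion. For each element: N²⁺ still has 3 valence electrons; Al²⁺ still has 1 valence electron; K²⁺ is already 1 electron into the core; O²⁺ still has 4 valence electrons.
Usually core removal costs more than valence removal, but here the competition is close: a tightly held n=2 valence electron can cost more to remove than an n=3 core electron, so the actual values have to decide it.
Valence configurations: N²⁺ [He]2s²2p¹, Al²⁺ [Ne]3s¹, O²⁺ [He]2s²2p².
Approximate IE_3 values (kJ/mol): N 4578, Al 2745, K 4420, O 5300.
Hence IE_3: Al < K < N < O.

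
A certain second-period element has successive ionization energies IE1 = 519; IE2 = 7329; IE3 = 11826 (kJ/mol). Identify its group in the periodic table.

Look for the largest jump between consecutive ionization energies: IE2/IE1 ≈ 14.1, far larger than any earlier ratio.
That jump marks the point where a core electron is being removed. So the atom has 1 valence electron.
A main-group element with 1 valence electron is in group 1.

Group 1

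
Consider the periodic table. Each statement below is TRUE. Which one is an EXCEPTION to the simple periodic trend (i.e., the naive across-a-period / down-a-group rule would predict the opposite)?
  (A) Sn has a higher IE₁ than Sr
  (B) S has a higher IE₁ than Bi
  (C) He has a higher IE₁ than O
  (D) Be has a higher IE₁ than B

(D)

The general trend: IE₁ increases across a period and decreases down a group.
(A) Sn (period 5, group 14) vs Sr (period 5, group 2): the stated order agrees with the simple trend.
(B) S (period 3, group 16) vs Bi (period 6, group 15): the stated order agrees with the simple trend.
(C) He (period 1, group 18) vs O (period 2, group 16): the stated order agrees with the simple trend.
(D) Be (period 2, group 2) vs B (period 2, group 13): the stated order contradicts the simple trend.
The exception is (D): removing B's lone 2p electron is easier than breaking Be's filled 2s².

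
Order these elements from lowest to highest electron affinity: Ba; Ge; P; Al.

Al is in period 3, group 13; P is in period 3, group 15; Ge is in period 4, group 14; Ba is in period 6, group 2.
EA tends to increase across a period and decrease down a group, though the pattern is less regular than for IE or radius.
Here both period and group differ, so the two effects have to be weighed against each other.
Al > Ba: relative to Ba, both the across-period and down-group shifts push Al's electron affinity up.
P > Al: P lies to the right of Al in period 3, so the across-period effect alone puts P higher.
Ge > P: this pair runs against the simple trend — see the exception note.
Note the exception: Ge has a higher electron affinity than P, contrary to the simple trend — adding an electron to P's half-filled np³ subshell costs electron-pairing energy.
Approximate values (kJ/mol): Al 42, P 72, Ge 119, Ba 14.
So from lowest to highest: Ba < Al < P < Ge.

Ba, Al, P, Ge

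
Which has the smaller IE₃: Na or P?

The third ionization energy removes an electron from the +2 ion. For each element: Na²⁺ is already 1 electron into the core; P²⁺ still has 3 valence electrons.
Core electrons are held far more tightly than valence electrons, so Na tops the IE_3 order.
Tabulated IE_3 (kJ/mol): Na 6910, P 2914.
Putting it together, IE_3: P < Na.

P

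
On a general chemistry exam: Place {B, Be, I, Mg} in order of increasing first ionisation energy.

Mg < B < Be < I

Be is in period 2, group 2; B is in period 2, group 13; Mg is in period 3, group 2; I is in period 5, group 17.
Across a period the outer electron is held more tightly (higher IE₁); down a group it sits in a higher shell, more shielded, and comes off more easily.
These span different periods and groups, so the two trends combine.
B > Mg: relative to Mg, both the across-period and down-group shifts push B's first ionization energy up.
Be > B: this pair runs against the simple trend — see the exception note.
I > Be: the two effects oppose for this pair; the across-period effect wins (1008 vs 900 kJ/mol).
Note the exception: Be has a higher first ionization energy than B, contrary to the simple trend — removing B's lone 2p electron is easier than breaking Be's filled 2s².
Tabulated first ionization energy (kJ/mol): Be 900, B 801, Mg 738, I 1008.
So from lowest to highest: Mg < B < Be < I.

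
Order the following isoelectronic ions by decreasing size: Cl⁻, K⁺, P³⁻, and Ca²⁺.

P³⁻, Cl⁻, K⁺, Ca²⁺

All of these have 18 electrons, so size is governed by nuclear charge alone: the more protons, the stronger the pull on the same electron cloud, and the smaller the ion.
Nuclear charges: Ca²⁺ (Z=20), K⁺ (Z=19), Cl⁻ (Z=17), P³⁻ (Z=15).
Largest to smallest: P³⁻ > Cl⁻ > K⁺ > Ca²⁺.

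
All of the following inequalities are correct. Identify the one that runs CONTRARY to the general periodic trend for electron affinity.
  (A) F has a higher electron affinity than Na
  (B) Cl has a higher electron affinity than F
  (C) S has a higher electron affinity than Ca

The general trend: electron affinity increases across a period and decreases down a group.
(A) F (period 2, group 17) vs Na (period 3, group 1): the stated order agrees with the simple trend.
(B) Cl (period 3, group 17) vs F (period 2, group 17): the stated order contradicts the simple trend.
(C) S (period 3, group 16) vs Ca (period 4, group 2): the stated order agrees with the simple trend.
The exception is (B): F's small 2p subshell makes the incoming electron feel strong e⁻–e⁻ repulsion, so Cl actually releases more energy on gaining an electron.

(B)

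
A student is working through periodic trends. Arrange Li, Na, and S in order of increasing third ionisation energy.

Consider each +2 ion: Li²⁺ is already 1 electron into the core; Na²⁺ is already 1 electron into the core; S²⁺ still has 4 valence electrons.
Core electrons are held far more tightly than valence electrons, so Na and Li top the IE_3 order.
Approximate IE_3 values (kJ/mol): Li 11815, Na 6910, S 3357.
Putting it together, IE_3: S < Na < Li.

S, Na, Li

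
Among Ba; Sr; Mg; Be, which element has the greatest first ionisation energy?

IE₁ increases left→right with effective nuclear charge and decreases top→bottom as the valence shell moves farther out.
All are in group 2, so first ionization energy increases up the group.
The greatest first ionisation energy among these belongs to Be.

Be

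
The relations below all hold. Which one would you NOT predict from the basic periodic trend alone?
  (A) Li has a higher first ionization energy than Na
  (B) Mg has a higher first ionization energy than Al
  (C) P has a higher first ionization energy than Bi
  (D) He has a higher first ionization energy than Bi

(B)

The general trend: first ionization energy increases across a period and decreases down a group.
(A) Li (period 2, group 1) vs Na (period 3, group 1): the stated order agrees with the simple trend.
(B) Mg (period 3, group 2) vs Al (period 3, group 13): the stated order contradicts the simple trend.
(C) P (period 3, group 15) vs Bi (period 6, group 15): the stated order agrees with the simple trend.
(D) He (period 1, group 18) vs Bi (period 6, group 15): the stated order agrees with the simple trend.
The exception is (B): Al's single 3p electron is easier to remove than one from Mg's filled 3s².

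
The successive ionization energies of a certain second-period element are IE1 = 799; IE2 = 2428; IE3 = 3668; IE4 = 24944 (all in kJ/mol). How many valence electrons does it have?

Look for the largest jump between consecutive ionization energies: IE4/IE3 ≈ 6.8, far larger than any earlier ratio.
That jump marks the point where a core electron is being removed. So the atom has 3 valence electrons.

3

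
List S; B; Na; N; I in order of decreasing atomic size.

Na, I, S, B, N

B is in period 2, group 13; N is in period 2, group 15; Na is in period 3, group 1; S is in period 3, group 16; I is in period 5, group 17.
Radius decreases left→right (rising Z_eff, same n) and increases top→bottom (higher n).
These span different periods and groups, so the two trends combine.
B > N: B lies to the left of N in period 2, so the across-period effect alone puts B larger.
S > B: the two effects oppose for this pair; the down-group effect wins (103 vs 85 pm).
I > S: period and group pull opposite ways; the down-group shift dominates (133 vs 103 pm).
Na > I: period and group pull opposite ways; the across-period shift dominates (155 vs 133 pm).
Approximate values (pm): B 85, N 71, Na 155, S 103, I 133.
So from largest to smallest: Na > I > S > B > N.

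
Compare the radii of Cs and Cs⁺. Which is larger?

Forming Cs⁺ removes 1 electron from Cs. Fewer electrons for the same nuclear charge means less shielding and a higher Z_eff on the remaining electrons, and for main-group metals the entire outer shell is lost.
A cation is smaller than its parent atom: Cs⁺ < Cs.

Cs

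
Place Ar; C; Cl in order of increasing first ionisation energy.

C < Cl < Ar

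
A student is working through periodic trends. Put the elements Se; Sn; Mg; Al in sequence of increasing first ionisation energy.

Mg is in period 3, group 2; Al is in period 3, group 13; Se is in period 4, group 16; Sn is in period 5, group 14.
Removing the outermost electron gets harder across a period and easier down a group.
These span different periods and groups, so the two trends combine.
Sn > Al: the two effects oppose for this pair; the across-period effect wins (709 vs 578 kJ/mol).
Mg > Sn: period and group pull opposite ways; the down-group shift dominates (738 vs 709 kJ/mol).
Se > Mg: period and group pull opposite ways; the across-period shift dominates (941 vs 738 kJ/mol).
Note the exception: Mg has a higher first ionization energy than Al, contrary to the simple trend — Al's single 3p electron is easier to remove than one from Mg's filled 3s².
For reference (kJ/mol): Mg 738, Al 578, Se 941, Sn 709.
So from lowest to highest: Al < Sn < Mg < Se.

Al < Sn < Mg < Se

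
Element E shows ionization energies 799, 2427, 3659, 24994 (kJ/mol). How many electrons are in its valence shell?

3

Look for the largest jump between consecutive ionization energies: IE4/IE3 ≈ 6.8, far larger than any earlier ratio.
That jump marks the point where a core electron is being removed. So the atom has 3 valence electrons.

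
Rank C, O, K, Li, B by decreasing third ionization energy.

Li, O, C, K, B

IE_3 is the cost of taking one more electron from the +2 cation: C²⁺ still has 2 valence electrons; O²⁺ still has 4 valence electrons; K²⁺ is already 1 electron into the core; Li²⁺ is already 1 electron into the core; B²⁺ still has 1 valence electron.
Usually core removal costs more than valence removal, but here the competition is close: a tightly held n=2 valence electron can cost more to remove than an n=3 core electron, so the actual values have to decide it.
Valence configurations: C²⁺ [He]2s², O²⁺ [He]2s²2p², B²⁺ [He]2s¹.
Approximate IE_3 values (kJ/mol): C 4620, O 5300, K 4420, Li 11815, B 3660.
So the third ionization energies run B < K < C < O < Li.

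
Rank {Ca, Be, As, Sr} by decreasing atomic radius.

Atomic radius shrinks across a period as nuclear charge pulls the same shell inward, and grows down a group as new shells are added.
These span different periods and groups, so the two trends combine.
As > Be: the two effects oppose for this pair; the down-group effect wins (121 vs 102 pm).
Ca > As: both are in period 4; the period trend gives Ca the larger value.
Sr > Ca: they share group 2; the group trend gives Sr the larger value.
Approximate values (pm): Be 102, Ca 171, As 121, Sr 185.
So from largest to smallest: Sr > Ca > As > Be.

Sr, Ca, As, Be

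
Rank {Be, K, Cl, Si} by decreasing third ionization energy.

After 2 electrons have been removed, what remains? Be²⁺ is the bare [He] core; K²⁺ is already 1 electron into the core; Cl²⁺ still has 5 valence electrons; Si²⁺ still has 2 valence electrons.
Breaking into a closed-shell core is much more expensive than removing a leftover valence electron — K and Be have the largest IE_3 here.
Valence configurations: Cl²⁺ [Ne]3s²3p³, Si²⁺ [Ne]3s².
Approximate IE_3 values (kJ/mol): Be 14849, K 4420, Cl 3822, Si 3232.
So the third ionization energies run Si < Cl < K < Be.

Be, K, Cl, Si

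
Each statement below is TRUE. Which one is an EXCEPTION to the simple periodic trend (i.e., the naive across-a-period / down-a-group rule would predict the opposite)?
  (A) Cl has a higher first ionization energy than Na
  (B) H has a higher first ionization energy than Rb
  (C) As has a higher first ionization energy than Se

The general trend: first ionization energy increases across a period and decreases down a group.
(A) Cl (period 3, group 17) vs Na (period 3, group 1): the stated order agrees with the simple trend.
(B) H (period 1, group 1) vs Rb (period 5, group 1): the stated order agrees with the simple trend.
(C) As (period 4, group 15) vs Se (period 4, group 16): the stated order contradicts the simple trend.
The exception is (C): Se (4p⁴) ionizes more easily than half-filled As (4p³).

(C)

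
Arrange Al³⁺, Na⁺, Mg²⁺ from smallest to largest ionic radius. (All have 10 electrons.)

Al³⁺, Mg²⁺, Na⁺

All of these have 10 electrons, so size is governed by nuclear charge alone: the more protons, the stronger the pull on the same electron cloud, and the smaller the ion.
Nuclear charges: Al³⁺ (Z=13), Mg²⁺ (Z=12), Na⁺ (Z=11).
Smallest to largest: Al³⁺ < Mg²⁺ < Na⁺.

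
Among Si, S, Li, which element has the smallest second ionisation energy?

The second ionization energy removes an electron from the +1 ion. For each element: Si⁺ still has 3 valence electrons; S⁺ still has 5 valence electrons; Li⁺ is the bare [He] core.
Core electrons are held far more tightly than valence electrons, so Li tops the IE_2 order.
Valence configurations: Si⁺ [Ne]3s²3p¹, S⁺ [Ne]3s²3p³.
Tabulated IE_2 (kJ/mol): Si 1577, S 2252, Li 7298.
Putting it together, IE_2: Si < S < Li.

Si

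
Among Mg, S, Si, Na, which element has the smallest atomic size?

Na is in period 3, group 1; Mg is in period 3, group 2; Si is in period 3, group 14; S is in period 3, group 16.
Radius decreases left→right (rising Z_eff, same n) and increases top→bottom (higher n).
All lie in period 3, so atomic radius increases right to left.
The smallest atomic size among these belongs to S.

S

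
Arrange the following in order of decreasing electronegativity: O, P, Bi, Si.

O is in period 2, group 16; Si is in period 3, group 14; P is in period 3, group 15; Bi is in period 6, group 15.
Smaller atoms with higher effective nuclear charge are more electronegative.
Here both period and group differ, so the two effects have to be weighed against each other.
Bi > Si: the two effects oppose for this pair; the across-period effect wins (2.02 vs 1.90).
P > Bi: they share group 15; the group trend gives P the larger value.
O > P: both effects reinforce here, so O is clearly the higher of the two.
For reference (Pauling): O 3.44, Si 1.90, P 2.19, Bi 2.02.
So from highest to lowest: O > P > Bi > Si.

O > P > Bi > Si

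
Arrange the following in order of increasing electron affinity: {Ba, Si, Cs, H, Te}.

Ba < Cs < H < Si < Te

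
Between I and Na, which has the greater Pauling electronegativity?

Electronegativity increases across a period and decreases down a group, tracking effective nuclear charge and atomic size.
Here both period and group differ, so the two effects have to be weighed against each other.
I > Na: period and group pull opposite ways; the across-period shift dominates (2.66 vs 0.93).
Approximate values (Pauling): Na 0.93, I 2.66.
So I has the greater Pauling electronegativity (I > Na).

I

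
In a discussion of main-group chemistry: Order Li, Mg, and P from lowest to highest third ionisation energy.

P, Mg, Li

The third ionization energy removes an electron from the +2 ion. For each element: Li²⁺ is already 1 electron into the core; Mg²⁺ is the bare [Ne] core; P²⁺ still has 3 valence electrons.
Core electrons are held far more tightly than valence electrons, so Mg and Li top the IE_3 order.
The numbers (kJ/mol): Li 11815, Mg 7733, P 2914.
So the third ionization energies run P < Mg < Li.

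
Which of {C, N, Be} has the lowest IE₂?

Be

Consider each +1 ion: C⁺ still has 3 valence electrons; N⁺ still has 4 valence electrons; Be⁺ still has 1 valence electron.
All are still removing valence electrons, so compare the +1 ions as you would atoms: IE_2 generally rises across a period (higher Z_eff) and falls down a group (larger shell), subject to the usual subshell exceptions.
Valence configurations: C⁺ [He]2s²2p¹, N⁺ [He]2s²2p², Be⁺ [He]2s¹.
The numbers (kJ/mol): C 2353, N 2856, Be 1757.
Putting it together, IE_2: Be < C < N.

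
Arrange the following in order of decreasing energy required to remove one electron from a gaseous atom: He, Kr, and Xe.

IE₁ increases left→right with effective nuclear charge and decreases top→bottom as the valence shell moves farther out.
All are in group 18, so first ionization energy increases up the group.
So from highest to lowest: He > Kr > Xe.

He, Kr, Xe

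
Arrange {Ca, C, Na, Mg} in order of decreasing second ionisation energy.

Na, C, Mg, Ca

After 1 electron has been removed, what remains? Ca⁺ still has 1 valence electron; C⁺ still has 3 valence electrons; Na⁺ is the bare [Ne] core; Mg⁺ still has 1 valence electron.
Breaking into a closed-shell core is much more expensive than removing a leftover valence electron — Na has the largest IE_2 here.
Valence configurations: Ca⁺ [Ar]4s¹, C⁺ [He]2s²2p¹, Mg⁺ [Ne]3s¹.
The numbers (kJ/mol): Ca 1145, C 2353, Na 4562, Mg 1451.
So the second ionization energies run Ca < Mg < C < Na.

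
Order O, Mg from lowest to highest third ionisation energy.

Consider each +2 ion: O²⁺ still has 4 valence electrons; Mg²⁺ is the bare [Ne] core.
Breaking into a closed-shell core is much more expensive than removing a leftover valence electron — Mg has the largest IE_3 here.
Approximate IE_3 values (kJ/mol): O 5300, Mg 7733.
Hence IE_3: O < Mg.

O < Mg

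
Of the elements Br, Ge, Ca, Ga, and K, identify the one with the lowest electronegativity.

Atoms toward the upper right of the periodic table pull bonding electrons most strongly.
All lie in period 4, so electronegativity increases left to right.
The lowest electronegativity among these belongs to K.

K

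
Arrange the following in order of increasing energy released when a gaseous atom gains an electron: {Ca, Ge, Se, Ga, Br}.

Ca < Ga < Ge < Se < Br

Ca is in period 4, group 2; Ga is in period 4, group 13; Ge is in period 4, group 14; Se is in period 4, group 16; Br is in period 4, group 17.
EA tends to increase across a period and decrease down a group, though the pattern is less regular than for IE or radius.
All lie in period 4, so electron affinity increases left to right.
So from lowest to highest: Ca < Ga < Ge < Se < Br.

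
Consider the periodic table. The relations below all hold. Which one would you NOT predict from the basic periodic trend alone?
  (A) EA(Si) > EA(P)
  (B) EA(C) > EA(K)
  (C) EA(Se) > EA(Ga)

(A)

The general trend: electron affinity increases across a period and decreases down a group.
(A) Si (period 3, group 14) vs P (period 3, group 15): the stated order contradicts the simple trend.
(B) C (period 2, group 14) vs K (period 4, group 1): the stated order agrees with the simple trend.
(C) Se (period 4, group 16) vs Ga (period 4, group 13): the stated order agrees with the simple trend.
The exception is (A): adding an electron to P's half-filled 3p³ is unfavourable, so Si (3p²) has the more exothermic EA.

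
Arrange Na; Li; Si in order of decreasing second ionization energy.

The second ionization energy removes an electron from the +1 ion. For each element: Na⁺ is the bare [Ne] core; Li⁺ is the bare [He] core; Si⁺ still has 3 valence electrons.
Pulling an electron out of a noble-gas core costs far more than removing a remaining valence electron, so Na and Li sit at the high end of IE_2.
Approximate IE_2 values (kJ/mol): Na 4562, Li 7298, Si 1577.
Overall IE_2 order: Si < Na < Li.

Li > Na > Si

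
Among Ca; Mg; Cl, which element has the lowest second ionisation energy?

Ca

The second ionization energy removes an electron from the +1 ion. For each element: Ca⁺ still has 1 valence electron; Mg⁺ still has 1 valence electron; Cl⁺ still has 6 valence electrons.
All are still removing valence electrons, so compare the +1 ions as you would atoms: IE_2 generally rises across a period (higher Z_eff) and falls down a group (larger shell), subject to the usual subshell exceptions.
Valence configurations: Ca⁺ [Ar]4s¹, Mg⁺ [Ne]3s¹, Cl⁺ [Ne]3s²3p⁴.
Approximate IE_2 values (kJ/mol): Ca 1145, Mg 1451, Cl 2298.
Hence IE_2: Ca < Mg < Cl.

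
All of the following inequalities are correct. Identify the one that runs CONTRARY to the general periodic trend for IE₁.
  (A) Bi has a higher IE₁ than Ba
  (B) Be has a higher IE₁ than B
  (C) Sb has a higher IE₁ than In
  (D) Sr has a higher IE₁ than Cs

The general trend: IE₁ increases across a period and decreases down a group.
(A) Bi (period 6, group 15) vs Ba (period 6, group 2): the stated order agrees with the simple trend.
(B) Be (period 2, group 2) vs B (period 2, group 13): the stated order contradicts the simple trend.
(C) Sb (period 5, group 15) vs In (period 5, group 13): the stated order agrees with the simple trend.
(D) Sr (period 5, group 2) vs Cs (period 6, group 1): the stated order agrees with the simple trend.
The exception is (B): removing B's lone 2p electron is easier than breaking Be's filled 2s².

(B)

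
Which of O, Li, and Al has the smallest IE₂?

The second ionization energy removes an electron from the +1 ion. For each element: O⁺ still has 5 valence electrons; Li⁺ is the bare [He] core; Al⁺ still has 2 valence electrons.
Pulling an electron out of a noble-gas core costs far more than removing a remaining valence electron, so Li sits at the high end of IE_2.
Valence configurations: O⁺ [He]2s²2p³, Al⁺ [Ne]3s².
The numbers (kJ/mol): O 3388, Li 7298, Al 1817.
So the second ionization energies run Al < O < Li.

Al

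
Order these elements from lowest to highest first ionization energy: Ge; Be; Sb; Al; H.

Al < Ge < Sb < Be < H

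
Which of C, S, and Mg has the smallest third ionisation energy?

After 2 electrons have been removed, what remains? C²⁺ still has 2 valence electrons; S²⁺ still has 4 valence electrons; Mg²⁺ is the bare [Ne] core.
Core electrons are held far more tightly than valence electrons, so Mg tops the IE_3 order.
Valence configurations: C²⁺ [He]2s², S²⁺ [Ne]3s²3p².
Tabulated IE_3 (kJ/mol): C 4620, S 3357, Mg 7733.
So the third ionization energies run S < C < Mg.

S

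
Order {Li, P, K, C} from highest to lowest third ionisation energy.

IE_3 is the cost of taking one more electron from the +2 cation: Li²⁺ is already 1 electron into the core; P²⁺ still has 3 valence electrons; K²⁺ is already 1 electron into the core; C²⁺ still has 2 valence electrons.
Usually core removal costs more than valence removal, but here the competition is close: a tightly held n=2 valence electron can cost more to remove than an n=3 core electron, so the actual values have to decide it.
Valence configurations: P²⁺ [Ne]3s²3p¹, C²⁺ [He]2s².
Tabulated IE_3 (kJ/mol): Li 11815, P 2914, K 4420, C 4620.
So the third ionization energies run P < K < C < Li.

Li, C, K, P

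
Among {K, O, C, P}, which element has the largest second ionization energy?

O

IE_2 is the cost of taking one more electron from the +1 cation: K⁺ is the bare [Ar] core; O⁺ still has 5 valence electrons; C⁺ still has 3 valence electrons; P⁺ still has 4 valence electrons.
Usually core removal costs more than valence removal, but here the competition is close: a tightly held n=2 valence electron can cost more to remove than an n=3 core electron, so the actual values have to decide it.
Valence configurations: O⁺ [He]2s²2p³, C⁺ [He]2s²2p¹, P⁺ [Ne]3s²3p².
The numbers (kJ/mol): K 3052, O 3388, C 2353, P 1907.
Overall IE_2 order: P < C < K < O.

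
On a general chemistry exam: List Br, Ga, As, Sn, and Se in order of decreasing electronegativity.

Electronegativity increases across a period and decreases down a group, tracking effective nuclear charge and atomic size.
Here both period and group differ, so the two effects have to be weighed against each other.
Sn > Ga: period and group pull opposite ways; the across-period shift dominates (1.96 vs 1.81).
As > Sn: relative to Sn, both the across-period and down-group shifts push As's electronegativity up.
Se > As: both are in period 4; the period trend gives Se the larger value.
Br > Se: Br lies to the right of Se in period 4, so the across-period effect alone puts Br higher.
Approximate values (Pauling): Ga 1.81, As 2.18, Se 2.55, Br 2.96, Sn 1.96.
So from highest to lowest: Br > Se > As > Sn > Ga.

Br > Se > As > Sn > Ga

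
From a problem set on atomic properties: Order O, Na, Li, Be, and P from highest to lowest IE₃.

Consider each +2 ion: O²⁺ still has 4 valence electrons; Na²⁺ is already 1 electron into the core; Li²⁺ is already 1 electron into the core; Be²⁺ is the bare [He] core; P²⁺ still has 3 valence electrons.
Pulling an electron out of a noble-gas core costs far more than removing a remaining valence electron, so Na, Li and Be sit at the high end of IE_3.
Valence configurations: O²⁺ [He]2s²2p², P²⁺ [Ne]3s²3p¹.
Tabulated IE_3 (kJ/mol): O 5300, Na 6910, Li 11815, Be 14849, P 2914.
Overall IE_3 order: P < O < Na < Li < Be.

Be > Li > Na > O > P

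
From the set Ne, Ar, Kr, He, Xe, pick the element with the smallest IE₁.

Xe

He is in period 1, group 18; Ne is in period 2, group 18; Ar is in period 3, group 18; Kr is in period 4, group 18; Xe is in period 5, group 18.
First ionization energy rises across a period (greater Z_eff holds electrons more tightly) and falls down a group (valence electrons are farther from the nucleus).
All are in group 18, so first ionization energy increases up the group.
The smallest IE₁ among these belongs to Xe.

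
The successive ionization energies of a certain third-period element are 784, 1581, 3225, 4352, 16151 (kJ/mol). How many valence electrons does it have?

Look for the largest jump between consecutive ionization energies: IE5/IE4 ≈ 3.7, far larger than any earlier ratio.
That jump marks the point where a core electron is being removed. So the atom has 4 valence electrons.

4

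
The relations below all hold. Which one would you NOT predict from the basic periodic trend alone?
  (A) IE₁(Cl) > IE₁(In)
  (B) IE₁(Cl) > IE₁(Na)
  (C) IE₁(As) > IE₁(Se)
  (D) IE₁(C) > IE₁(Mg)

The general trend: first ionization energy increases across a period and decreases down a group.
(A) Cl (period 3, group 17) vs In (period 5, group 13): the stated order agrees with the simple trend.
(B) Cl (period 3, group 17) vs Na (period 3, group 1): the stated order agrees with the simple trend.
(C) As (period 4, group 15) vs Se (period 4, group 16): the stated order contradicts the simple trend.
(D) C (period 2, group 14) vs Mg (period 3, group 2): the stated order agrees with the simple trend.
The exception is (C): Se (4p⁴) ionizes more easily than half-filled As (4p³).

(C)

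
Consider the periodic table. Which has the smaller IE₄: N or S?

Consider each +3 ion: N³⁺ still has 2 valence electrons; S³⁺ still has 3 valence electrons.
All are still removing valence electrons, so compare the +3 ions as you would atoms: IE_4 generally rises across a period (higher Z_eff) and falls down a group (larger shell), subject to the usual subshell exceptions.
Valence configurations: N³⁺ [He]2s², S³⁺ [Ne]3s²3p¹.
The numbers (kJ/mol): N 7475, S 4556.
Hence IE_4: S < N.

S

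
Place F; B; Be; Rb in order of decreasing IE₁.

F, Be, B, Rb

Be is in period 2, group 2; B is in period 2, group 13; F is in period 2, group 17; Rb is in period 5, group 1.
Across a period the outer electron is held more tightly (higher IE₁); down a group it sits in a higher shell, more shielded, and comes off more easily.
Here both period and group differ, so the two effects have to be weighed against each other.
B > Rb: relative to Rb, both the across-period and down-group shifts push B's first ionization energy up.
Be > B: this pair runs against the simple trend — see the exception note.
F > Be: F lies to the right of Be in period 2, so the across-period effect alone puts F higher.
Note the exception: Be has a higher first ionization energy than B, contrary to the simple trend — removing B's lone 2p electron is easier than breaking Be's filled 2s².
Approximate values (kJ/mol): Be 900, B 801, F 1681, Rb 403.
So from highest to lowest: F > Be > B > Rb.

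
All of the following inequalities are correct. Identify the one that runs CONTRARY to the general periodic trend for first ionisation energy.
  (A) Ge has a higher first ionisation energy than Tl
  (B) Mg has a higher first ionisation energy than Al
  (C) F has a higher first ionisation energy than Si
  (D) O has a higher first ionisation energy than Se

(B)

The general trend: first ionisation energy increases across a period and decreases down a group.
(A) Ge (period 4, group 14) vs Tl (period 6, group 13): the stated order agrees with the simple trend.
(B) Mg (period 3, group 2) vs Al (period 3, group 13): the stated order contradicts the simple trend.
(C) F (period 2, group 17) vs Si (period 3, group 14): the stated order agrees with the simple trend.
(D) O (period 2, group 16) vs Se (period 4, group 16): the stated order agrees with the simple trend.
The exception is (B): Al's single 3p electron is easier to remove than one from Mg's filled 3s².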